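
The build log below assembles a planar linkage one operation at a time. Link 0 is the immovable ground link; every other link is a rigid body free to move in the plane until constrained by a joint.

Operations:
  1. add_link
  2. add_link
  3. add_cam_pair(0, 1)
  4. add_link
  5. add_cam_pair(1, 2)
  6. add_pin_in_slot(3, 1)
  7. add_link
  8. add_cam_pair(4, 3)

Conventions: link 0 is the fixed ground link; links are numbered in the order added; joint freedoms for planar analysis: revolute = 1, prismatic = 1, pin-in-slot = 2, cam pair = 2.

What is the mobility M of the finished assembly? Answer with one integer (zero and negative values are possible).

(L,J1,J2)=(1,0,0); link0 fixed
link1: (2,0,0)
link2: (3,0,0)
C 0-1 [J2]: (3,0,1)
link3: (4,0,1)
C 1-2 [J2]: (4,0,2)
PS 3-1 [J2]: (4,0,3)
link4: (5,0,3)
C 4-3 [J2]: (5,0,4)
Grübler: 3·4 − 2·0 − 4 = 8

M = 8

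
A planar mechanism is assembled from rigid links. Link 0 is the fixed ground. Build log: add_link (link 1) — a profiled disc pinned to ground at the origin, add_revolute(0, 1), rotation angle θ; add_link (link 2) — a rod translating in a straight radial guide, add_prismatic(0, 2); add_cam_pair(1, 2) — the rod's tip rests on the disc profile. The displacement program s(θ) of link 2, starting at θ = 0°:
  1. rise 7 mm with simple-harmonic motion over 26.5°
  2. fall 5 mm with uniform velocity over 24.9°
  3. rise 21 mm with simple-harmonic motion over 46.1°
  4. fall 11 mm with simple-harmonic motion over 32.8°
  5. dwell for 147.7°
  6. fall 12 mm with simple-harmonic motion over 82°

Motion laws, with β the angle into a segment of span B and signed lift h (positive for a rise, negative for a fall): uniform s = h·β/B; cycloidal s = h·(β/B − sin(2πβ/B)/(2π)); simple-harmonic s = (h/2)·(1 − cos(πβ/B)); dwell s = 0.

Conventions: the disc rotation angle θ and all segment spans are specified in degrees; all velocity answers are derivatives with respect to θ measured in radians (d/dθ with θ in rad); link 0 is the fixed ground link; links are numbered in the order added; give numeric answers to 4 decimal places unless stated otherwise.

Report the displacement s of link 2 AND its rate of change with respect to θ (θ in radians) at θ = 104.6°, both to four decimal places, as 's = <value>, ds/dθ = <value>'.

seg 1 [0°–26.5°] simple-harmonic, h=7: full span → s += 7 → s = 7.0000
seg 2 [26.5°–51.4°] uniform, h=-5: full span → s += -5 → s = 2.0000
seg 3 [51.4°–97.5°] simple-harmonic, h=21: full span → s += 21 → s = 23.0000
seg 4 [97.5°–130.3°] simple-harmonic, h=-11: θ=104.6° here. β=7.1, B=32.8. -11/2·(1 − cos(π·0.2165)) = -1.2235 → s = 21.7765
velocity in seg [97.5°–130.3°] (simple-harmonic), θ in radians: β = 7.1° = 0.1239 rad, B = 32.8° = 0.5725 rad; ds/dθ = (πh/(2B)) sin(πβ/B) = (π·(-11)/(2·0.5725)) sin(π·0.2165) = -18.979750 mm/rad

s = 21.7765, ds/dθ = -18.9797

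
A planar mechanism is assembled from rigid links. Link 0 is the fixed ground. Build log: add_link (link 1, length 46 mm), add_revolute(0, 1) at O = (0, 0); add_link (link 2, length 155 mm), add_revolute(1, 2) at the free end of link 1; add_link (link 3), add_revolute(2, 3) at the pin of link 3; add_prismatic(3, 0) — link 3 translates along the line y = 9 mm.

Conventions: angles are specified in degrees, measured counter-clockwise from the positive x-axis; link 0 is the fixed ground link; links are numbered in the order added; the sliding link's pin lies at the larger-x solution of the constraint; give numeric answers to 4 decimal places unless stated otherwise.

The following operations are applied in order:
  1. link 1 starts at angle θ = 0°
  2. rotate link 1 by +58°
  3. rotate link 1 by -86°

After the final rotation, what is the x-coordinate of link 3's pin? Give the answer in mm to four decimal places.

geometry: r = 46 mm, L = 155 mm, e = 9 mm; θ starts at 0°
rotate link 1 by +58°: θ ← 0° +58° = 58°
rotate link 1 by -86°: θ ← 58° -86° = -28°
crank pin P = (r cos θ, r sin θ) = (40.615589, -21.595692)
h = r sin θ − e = -21.595692 − 9 = -30.595692
x = r cos θ + √(L² − h²) = 40.615589 + 151.950333 = 192.565922

192.5659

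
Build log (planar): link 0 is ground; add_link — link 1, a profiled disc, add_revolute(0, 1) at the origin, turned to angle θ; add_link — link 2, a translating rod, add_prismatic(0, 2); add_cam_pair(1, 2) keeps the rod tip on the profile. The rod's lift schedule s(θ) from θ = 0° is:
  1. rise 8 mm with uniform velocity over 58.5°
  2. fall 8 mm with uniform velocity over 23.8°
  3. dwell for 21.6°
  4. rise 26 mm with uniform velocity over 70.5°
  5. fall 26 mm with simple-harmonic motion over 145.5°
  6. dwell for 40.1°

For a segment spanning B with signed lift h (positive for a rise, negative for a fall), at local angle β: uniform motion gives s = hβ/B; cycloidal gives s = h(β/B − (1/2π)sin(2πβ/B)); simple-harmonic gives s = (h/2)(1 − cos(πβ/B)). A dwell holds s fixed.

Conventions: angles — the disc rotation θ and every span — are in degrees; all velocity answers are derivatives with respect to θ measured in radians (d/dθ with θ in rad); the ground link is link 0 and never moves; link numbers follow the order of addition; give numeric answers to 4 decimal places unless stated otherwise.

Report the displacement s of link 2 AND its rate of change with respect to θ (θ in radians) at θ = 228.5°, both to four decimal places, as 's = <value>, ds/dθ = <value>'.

seg 1 [0°–58.5°] uniform, h=8: full span → s += 8 → s = 8.0000
seg 2 [58.5°–82.3°] uniform, h=-8: full span → s += -8 → s = 0.0000
seg 3 [82.3°–103.9°] dwell: s stays 0.0000
seg 4 [103.9°–174.4°] uniform, h=26: full span → s += 26 → s = 26.0000
seg 5 [174.4°–319.9°] simple-harmonic, h=-26: θ=228.5° here. β=54.1, B=145.5. -26/2·(1 − cos(π·0.3718)) = -7.9054 → s = 18.0946
velocity in seg [174.4°–319.9°] (simple-harmonic), θ in radians: β = 54.1° = 0.9442 rad, B = 145.5° = 2.5395 rad; ds/dθ = (πh/(2B)) sin(πβ/B) = (π·(-26)/(2·2.5395)) sin(π·0.3718) = -14.796069 mm/rad

s = 18.0946, ds/dθ = -14.7961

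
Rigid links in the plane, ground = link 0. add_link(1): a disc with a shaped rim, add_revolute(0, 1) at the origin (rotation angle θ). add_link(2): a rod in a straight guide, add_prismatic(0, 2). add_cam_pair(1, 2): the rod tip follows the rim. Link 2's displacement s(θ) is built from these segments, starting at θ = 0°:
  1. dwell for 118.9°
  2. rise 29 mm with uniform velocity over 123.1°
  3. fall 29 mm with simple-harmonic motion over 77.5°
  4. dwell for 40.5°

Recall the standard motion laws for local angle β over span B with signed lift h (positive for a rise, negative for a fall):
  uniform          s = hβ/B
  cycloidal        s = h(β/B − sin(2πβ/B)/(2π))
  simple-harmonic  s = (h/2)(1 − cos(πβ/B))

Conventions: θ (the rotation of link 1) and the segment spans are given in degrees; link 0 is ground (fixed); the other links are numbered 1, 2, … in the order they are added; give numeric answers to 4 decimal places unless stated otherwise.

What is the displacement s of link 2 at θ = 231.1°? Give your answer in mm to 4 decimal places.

segment 1 (0° to 118.9°, dwell): s unchanged at 0.0000
θ = 231.1° falls in segment 2 (118.9° to 242°, uniform, h = 29): β = 231.1 − 118.9 = 112.2°, B = 123.1°; Δs = 29·112.2/123.1 = 26.4322; s = 0.0000 + 26.4322 = 26.4322

26.4322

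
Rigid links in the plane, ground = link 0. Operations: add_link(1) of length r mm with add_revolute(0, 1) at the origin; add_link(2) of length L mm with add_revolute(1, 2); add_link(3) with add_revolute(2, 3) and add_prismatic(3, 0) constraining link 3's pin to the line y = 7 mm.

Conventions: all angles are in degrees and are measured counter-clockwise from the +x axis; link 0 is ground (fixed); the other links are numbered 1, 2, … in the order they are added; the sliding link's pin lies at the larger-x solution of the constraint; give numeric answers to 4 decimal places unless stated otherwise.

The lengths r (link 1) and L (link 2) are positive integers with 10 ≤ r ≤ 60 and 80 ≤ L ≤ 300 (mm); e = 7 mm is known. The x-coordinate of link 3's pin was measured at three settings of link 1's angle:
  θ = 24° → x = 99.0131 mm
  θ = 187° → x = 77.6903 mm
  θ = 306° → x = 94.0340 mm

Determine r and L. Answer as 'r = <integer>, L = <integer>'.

constraint per measurement: (x − r cos θ)² + (r sin θ − e)² = L²
subtracting the θ₁ and θ₂ equations cancels the r² and L² terms:
r = (x₁² − x₂²) / (2[(x₁cos θ₁ + e sin θ₁) − (x₂cos θ₂ + e sin θ₂)]) = 11.0000 → r = 11
L² = (x₁ − r cos θ₁)² + (r sin θ₁ − e)² = 7920.9912 → L = 89.0000 → L = 89
check at θ₃=306°: x = 94.0340 (printed 94.0340) ✓

r = 11, L = 89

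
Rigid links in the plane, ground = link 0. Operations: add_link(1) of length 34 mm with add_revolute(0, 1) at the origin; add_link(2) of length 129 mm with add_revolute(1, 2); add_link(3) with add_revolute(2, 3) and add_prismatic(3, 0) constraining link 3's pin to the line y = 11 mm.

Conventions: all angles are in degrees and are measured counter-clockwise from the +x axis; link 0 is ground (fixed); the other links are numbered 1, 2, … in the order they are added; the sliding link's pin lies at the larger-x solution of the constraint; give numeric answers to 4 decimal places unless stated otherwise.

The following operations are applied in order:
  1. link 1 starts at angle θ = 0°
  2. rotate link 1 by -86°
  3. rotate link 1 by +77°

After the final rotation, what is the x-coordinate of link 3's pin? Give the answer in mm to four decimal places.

geometry: r = 34 mm, L = 129 mm, e = 11 mm; θ starts at 0°
rotate link 1 by -86°: θ ← 0° -86° = -86°
rotate link 1 by +77°: θ ← -86° +77° = -9°
crank pin P = (r cos θ, r sin θ) = (33.581404, -5.318772)
h = r sin θ − e = -5.318772 − 11 = -16.318772
x = r cos θ + √(L² − h²) = 33.581404 + 127.963658 = 161.545061

161.5451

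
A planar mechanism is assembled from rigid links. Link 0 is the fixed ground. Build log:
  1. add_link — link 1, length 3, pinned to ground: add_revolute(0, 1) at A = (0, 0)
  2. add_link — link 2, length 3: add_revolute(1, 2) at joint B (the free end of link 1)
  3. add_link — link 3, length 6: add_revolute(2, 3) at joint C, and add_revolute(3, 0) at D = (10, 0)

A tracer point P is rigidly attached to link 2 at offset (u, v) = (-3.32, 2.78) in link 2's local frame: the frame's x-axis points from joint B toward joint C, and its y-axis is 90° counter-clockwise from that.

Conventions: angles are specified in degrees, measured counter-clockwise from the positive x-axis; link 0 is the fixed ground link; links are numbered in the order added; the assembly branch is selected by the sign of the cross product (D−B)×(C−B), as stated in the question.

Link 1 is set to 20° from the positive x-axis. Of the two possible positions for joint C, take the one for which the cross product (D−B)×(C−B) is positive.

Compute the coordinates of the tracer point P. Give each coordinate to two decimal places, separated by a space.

A=(0,0), D=(10.00,0)
B = A + 3.00·(cos20°, sin20°) = (2.8191, 1.0261)
|BD| = 7.2539
circle(B,3.00) ∩ circle(D,6.00): a=1.7658, h=2.4252
  candidates: C₊=(4.9102,3.1771) cross=17.592; C₋=(4.2241,-1.6246) cross=-17.592
  branch + wants cross > 0 → take C=(4.9102,3.1771) (cross=17.592)
ex = (C−B)/|BC| = (0.6970,0.7170); ey = (-0.7170,0.6970)
P = B + -3.32·ex + 2.78·ey = (-1.4884,0.5833)

-1.49 0.58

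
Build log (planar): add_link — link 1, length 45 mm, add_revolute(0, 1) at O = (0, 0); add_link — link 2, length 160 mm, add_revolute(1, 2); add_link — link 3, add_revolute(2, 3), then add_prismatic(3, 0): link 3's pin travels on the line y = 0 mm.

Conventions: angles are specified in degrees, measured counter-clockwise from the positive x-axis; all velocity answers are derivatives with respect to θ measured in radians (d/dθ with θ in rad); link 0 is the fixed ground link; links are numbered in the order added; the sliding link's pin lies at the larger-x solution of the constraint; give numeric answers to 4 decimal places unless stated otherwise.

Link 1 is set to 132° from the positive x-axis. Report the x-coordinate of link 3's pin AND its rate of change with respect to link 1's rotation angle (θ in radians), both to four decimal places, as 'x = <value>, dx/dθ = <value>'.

geometry: r = 45 mm, L = 160 mm, e = 0 mm
crank pin P = (r cos θ, r sin θ) = (-30.110877, 33.441517)
h = r sin θ − e = 33.441517 − 0 = 33.441517
x = r cos θ + √(L² − h²) = -30.110877 + 156.466178 = 126.355301
dx/dθ = −r sin θ − h·r cos θ/√(L² − h²) (θ in radians; h = 33.441517) = -27.005919

x = 126.3553, dx/dθ = -27.0059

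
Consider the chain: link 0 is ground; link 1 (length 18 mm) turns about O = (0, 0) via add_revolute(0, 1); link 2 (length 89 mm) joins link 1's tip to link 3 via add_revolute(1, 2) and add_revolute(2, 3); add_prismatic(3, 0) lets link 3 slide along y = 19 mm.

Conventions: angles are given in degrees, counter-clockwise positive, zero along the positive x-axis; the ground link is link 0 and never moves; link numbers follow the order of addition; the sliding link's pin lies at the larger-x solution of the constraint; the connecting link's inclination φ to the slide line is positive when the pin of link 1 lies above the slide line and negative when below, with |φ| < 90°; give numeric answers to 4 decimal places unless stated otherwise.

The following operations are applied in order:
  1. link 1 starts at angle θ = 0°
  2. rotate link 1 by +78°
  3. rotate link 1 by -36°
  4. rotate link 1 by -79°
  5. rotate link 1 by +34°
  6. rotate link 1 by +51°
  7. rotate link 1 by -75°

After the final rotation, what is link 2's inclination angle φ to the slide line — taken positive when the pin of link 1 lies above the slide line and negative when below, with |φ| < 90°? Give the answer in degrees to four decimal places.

geometry: r = 18 mm, L = 89 mm, e = 19 mm; θ starts at 0°
rotate link 1 by +78°: θ ← 0° +78° = 78°
rotate link 1 by -36°: θ ← 78° -36° = 42°
rotate link 1 by -79°: θ ← 42° -79° = -37°
rotate link 1 by +34°: θ ← -37° +34° = -3°
rotate link 1 by +51°: θ ← -3° +51° = 48°
rotate link 1 by -75°: θ ← 48° -75° = -27°
h = r sin θ − e = -8.171829 − 19 = -27.171829
sin φ = h / L = -27.171829 / 89 = -0.30530145
φ = arcsin(-0.30530145) = -17.776301°

-17.7763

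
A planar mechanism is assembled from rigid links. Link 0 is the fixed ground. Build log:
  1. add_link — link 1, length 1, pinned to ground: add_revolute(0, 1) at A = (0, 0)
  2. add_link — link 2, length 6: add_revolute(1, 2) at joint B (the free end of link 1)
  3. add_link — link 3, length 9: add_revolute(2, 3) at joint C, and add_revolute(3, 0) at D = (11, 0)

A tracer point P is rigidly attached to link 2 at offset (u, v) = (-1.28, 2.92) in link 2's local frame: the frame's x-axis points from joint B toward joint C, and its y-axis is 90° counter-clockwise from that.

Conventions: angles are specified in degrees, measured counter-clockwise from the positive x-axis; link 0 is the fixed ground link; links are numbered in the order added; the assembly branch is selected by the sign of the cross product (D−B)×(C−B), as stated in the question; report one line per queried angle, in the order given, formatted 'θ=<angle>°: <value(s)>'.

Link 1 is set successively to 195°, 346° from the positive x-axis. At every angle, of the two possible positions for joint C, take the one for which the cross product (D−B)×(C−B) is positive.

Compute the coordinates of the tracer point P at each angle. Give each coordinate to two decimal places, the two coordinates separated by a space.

A=(0,0), D=(11.00,0)
θ=195°: B = A + 1.00·(cos195°, sin195°) = (-0.9659, -0.2588)
θ=195°: |BD| = 11.9687
θ=195°: circle(B,6.00) ∩ circle(D,9.00): a=4.1045, h=4.3765
θ=195°:   candidates: C₊=(3.0429,4.2054) cross=52.381; C₋=(3.2322,-4.5455) cross=-52.381
θ=195°:   branch + wants cross > 0 → take C=(3.0429,4.2054) (cross=52.381)
θ=195°: ex = (C−B)/|BC| = (0.6681,0.7440); ey = (-0.7440,0.6681)
θ=195°: P = B + -1.28·ex + 2.92·ey = (-3.9937,0.7398)
θ=346°: B = A + 1.00·(cos346°, sin346°) = (0.9703, -0.2419)
θ=346°: |BD| = 10.0326
θ=346°: circle(B,6.00) ∩ circle(D,9.00): a=2.7736, h=5.3204
θ=346°:   candidates: C₊=(3.6148,5.1438) cross=53.378; C₋=(3.8714,-5.4939) cross=-53.378
θ=346°:   branch + wants cross > 0 → take C=(3.6148,5.1438) (cross=53.378)
θ=346°: ex = (C−B)/|BC| = (0.4408,0.8976); ey = (-0.8976,0.4408)
θ=346°: P = B + -1.28·ex + 2.92·ey = (-2.2149,-0.1039)

θ=195°: -3.99 0.74
θ=346°: -2.21 -0.10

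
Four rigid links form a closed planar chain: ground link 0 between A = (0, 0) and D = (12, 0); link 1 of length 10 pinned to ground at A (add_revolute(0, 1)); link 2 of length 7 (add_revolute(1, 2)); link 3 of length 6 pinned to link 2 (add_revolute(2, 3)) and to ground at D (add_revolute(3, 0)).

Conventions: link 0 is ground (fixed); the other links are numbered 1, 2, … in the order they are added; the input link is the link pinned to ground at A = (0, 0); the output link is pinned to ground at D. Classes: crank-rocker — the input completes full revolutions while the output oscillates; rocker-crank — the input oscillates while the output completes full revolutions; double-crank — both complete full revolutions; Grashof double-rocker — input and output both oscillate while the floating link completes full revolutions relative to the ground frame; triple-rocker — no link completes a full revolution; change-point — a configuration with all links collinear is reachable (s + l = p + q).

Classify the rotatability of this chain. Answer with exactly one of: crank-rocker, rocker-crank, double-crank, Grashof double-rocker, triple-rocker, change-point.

lengths: ground=12, input=10, coupler=7, output=6
sorted: s=6 (shortest), l=12 (longest), p+q=17
s + l = 18 vs p + q = 17
s + l > p + q → non-Grashof → no link fully rotates → triple-rocker

triple-rocker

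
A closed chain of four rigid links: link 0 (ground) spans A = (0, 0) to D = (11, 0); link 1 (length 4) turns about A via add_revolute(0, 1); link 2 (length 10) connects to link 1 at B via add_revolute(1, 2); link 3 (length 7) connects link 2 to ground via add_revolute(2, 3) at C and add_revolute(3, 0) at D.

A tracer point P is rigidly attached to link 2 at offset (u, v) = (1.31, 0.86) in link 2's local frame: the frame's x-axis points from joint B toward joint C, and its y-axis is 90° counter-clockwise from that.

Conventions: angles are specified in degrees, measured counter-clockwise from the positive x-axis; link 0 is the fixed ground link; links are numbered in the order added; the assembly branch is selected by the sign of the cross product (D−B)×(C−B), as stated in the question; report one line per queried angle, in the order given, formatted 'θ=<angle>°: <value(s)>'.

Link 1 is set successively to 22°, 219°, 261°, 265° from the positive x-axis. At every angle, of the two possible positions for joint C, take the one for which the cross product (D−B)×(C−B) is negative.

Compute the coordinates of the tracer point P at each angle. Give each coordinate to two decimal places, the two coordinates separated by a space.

A=(0,0), D=(11.00,0)
θ=22°: B = A + 4.00·(cos22°, sin22°) = (3.7087, 1.4984)
θ=22°: |BD| = 7.4436
θ=22°: circle(B,10.00) ∩ circle(D,7.00): a=7.1476, h=6.9937
θ=22°:   candidates: C₊=(12.1178,6.9102) cross=52.059; C₋=(9.3021,-6.7910) cross=-52.059
θ=22°:   branch - wants cross < 0 → take C=(9.3021,-6.7910) (cross=-52.059)
θ=22°: ex = (C−B)/|BC| = (0.5593,-0.8289); ey = (0.8289,0.5593)
θ=22°: P = B + 1.31·ex + 0.86·ey = (5.1544,0.8935)
θ=219°: B = A + 4.00·(cos219°, sin219°) = (-3.1086, -2.5173)
θ=219°: |BD| = 14.3314
θ=219°: circle(B,10.00) ∩ circle(D,7.00): a=8.9450, h=4.4707
θ=219°:   candidates: C₊=(4.9121,3.4551) cross=64.071; C₋=(6.4826,-5.3473) cross=-64.071
θ=219°:   branch - wants cross < 0 → take C=(6.4826,-5.3473) (cross=-64.071)
θ=219°: ex = (C−B)/|BC| = (0.9591,-0.2830); ey = (0.2830,0.9591)
θ=219°: P = B + 1.31·ex + 0.86·ey = (-1.6088,-2.0632)
θ=261°: B = A + 4.00·(cos261°, sin261°) = (-0.6257, -3.9508)
θ=261°: |BD| = 12.2787
θ=261°: circle(B,10.00) ∩ circle(D,7.00): a=8.2161, h=5.7005
θ=261°:   candidates: C₊=(5.3193,4.0902) cross=69.994; C₋=(8.9876,-6.7045) cross=-69.994
θ=261°:   branch - wants cross < 0 → take C=(8.9876,-6.7045) (cross=-69.994)
θ=261°: ex = (C−B)/|BC| = (0.9613,-0.2754); ey = (0.2754,0.9613)
θ=261°: P = B + 1.31·ex + 0.86·ey = (0.8704,-3.4847)
θ=265°: B = A + 4.00·(cos265°, sin265°) = (-0.3486, -3.9848)
θ=265°: |BD| = 12.0279
θ=265°: circle(B,10.00) ∩ circle(D,7.00): a=8.1340, h=5.8170
θ=265°:   candidates: C₊=(5.3989,4.1985) cross=69.967; C₋=(9.2532,-6.7785) cross=-69.967
θ=265°:   branch - wants cross < 0 → take C=(9.2532,-6.7785) (cross=-69.967)
θ=265°: ex = (C−B)/|BC| = (0.9602,-0.2794); ey = (0.2794,0.9602)
θ=265°: P = B + 1.31·ex + 0.86·ey = (1.1495,-3.5250)

θ=22°: 5.15 0.89
θ=219°: -1.61 -2.06
θ=261°: 0.87 -3.48
θ=265°: 1.15 -3.53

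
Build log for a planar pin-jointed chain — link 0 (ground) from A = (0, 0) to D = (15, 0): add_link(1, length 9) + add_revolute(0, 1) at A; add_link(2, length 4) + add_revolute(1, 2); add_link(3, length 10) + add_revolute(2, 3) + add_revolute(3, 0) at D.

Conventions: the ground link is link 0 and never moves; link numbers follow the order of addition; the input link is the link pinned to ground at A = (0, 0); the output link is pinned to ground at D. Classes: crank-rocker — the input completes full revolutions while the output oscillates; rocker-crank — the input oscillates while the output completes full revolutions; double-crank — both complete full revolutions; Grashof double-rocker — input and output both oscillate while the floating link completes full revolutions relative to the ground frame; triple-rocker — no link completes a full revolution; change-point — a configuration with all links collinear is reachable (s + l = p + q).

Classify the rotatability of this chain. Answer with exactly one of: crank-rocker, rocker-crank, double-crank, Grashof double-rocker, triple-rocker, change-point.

lengths: ground=15, input=9, coupler=4, output=10
sorted: s=4 (shortest), l=15 (longest), p+q=19
s + l = 19 vs p + q = 19
s + l = p + q → change-point (collinear configuration reachable)

change-point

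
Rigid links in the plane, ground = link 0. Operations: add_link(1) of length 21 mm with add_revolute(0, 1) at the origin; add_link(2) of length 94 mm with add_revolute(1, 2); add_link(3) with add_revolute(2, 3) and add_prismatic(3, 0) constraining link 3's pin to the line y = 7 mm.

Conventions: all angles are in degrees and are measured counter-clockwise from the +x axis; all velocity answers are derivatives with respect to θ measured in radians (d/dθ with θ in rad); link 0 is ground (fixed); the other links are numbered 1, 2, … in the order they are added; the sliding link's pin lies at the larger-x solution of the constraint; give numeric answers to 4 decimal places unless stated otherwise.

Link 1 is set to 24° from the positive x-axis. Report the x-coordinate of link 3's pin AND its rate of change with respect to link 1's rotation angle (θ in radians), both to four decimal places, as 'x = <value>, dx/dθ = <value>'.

geometry: r = 21 mm, L = 94 mm, e = 7 mm
crank pin P = (r cos θ, r sin θ) = (19.184455, 8.541470)
h = r sin θ − e = 8.541470 − 7 = 1.541470
x = r cos θ + √(L² − h²) = 19.184455 + 93.987360 = 113.171815
dx/dθ = −r sin θ − h·r cos θ/√(L² − h²) (θ in radians; h = 1.541470) = -8.856110

x = 113.1718, dx/dθ = -8.8561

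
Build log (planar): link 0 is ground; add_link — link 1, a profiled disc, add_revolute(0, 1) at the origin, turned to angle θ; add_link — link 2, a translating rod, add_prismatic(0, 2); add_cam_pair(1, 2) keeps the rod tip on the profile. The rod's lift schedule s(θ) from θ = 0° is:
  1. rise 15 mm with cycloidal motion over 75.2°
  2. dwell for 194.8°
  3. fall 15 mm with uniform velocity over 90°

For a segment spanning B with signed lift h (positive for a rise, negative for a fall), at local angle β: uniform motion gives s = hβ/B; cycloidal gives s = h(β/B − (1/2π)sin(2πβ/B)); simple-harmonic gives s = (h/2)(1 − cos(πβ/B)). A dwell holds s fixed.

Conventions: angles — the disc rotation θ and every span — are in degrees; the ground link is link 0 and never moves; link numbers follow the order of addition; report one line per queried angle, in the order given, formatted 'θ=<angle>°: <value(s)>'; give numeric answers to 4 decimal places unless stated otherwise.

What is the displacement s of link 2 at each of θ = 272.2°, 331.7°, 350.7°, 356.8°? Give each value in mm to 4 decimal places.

seg 1 [0°–75.2°] cycloidal, h=15: full span → s += 15 → s = 15.0000
seg 2 [75.2°–270°] dwell: s stays 15.0000
seg 3 [270°–360°] uniform, h=-15: θ=272.2° here. β=2.2, B=90. -15·2.2/90 = -0.3667 → s = 14.6333
seg 3 [270°–360°] uniform, h=-15: θ=331.7° here. β=61.7, B=90. -15·61.7/90 = -10.2833 → s = 4.7167
seg 3 [270°–360°] uniform, h=-15: θ=350.7° here. β=80.7, B=90. -15·80.7/90 = -13.4500 → s = 1.5500
seg 3 [270°–360°] uniform, h=-15: θ=356.8° here. β=86.8, B=90. -15·86.8/90 = -14.4667 → s = 0.5333

θ=272.2°: 14.6333
θ=331.7°: 4.7167
θ=350.7°: 1.5500
θ=356.8°: 0.5333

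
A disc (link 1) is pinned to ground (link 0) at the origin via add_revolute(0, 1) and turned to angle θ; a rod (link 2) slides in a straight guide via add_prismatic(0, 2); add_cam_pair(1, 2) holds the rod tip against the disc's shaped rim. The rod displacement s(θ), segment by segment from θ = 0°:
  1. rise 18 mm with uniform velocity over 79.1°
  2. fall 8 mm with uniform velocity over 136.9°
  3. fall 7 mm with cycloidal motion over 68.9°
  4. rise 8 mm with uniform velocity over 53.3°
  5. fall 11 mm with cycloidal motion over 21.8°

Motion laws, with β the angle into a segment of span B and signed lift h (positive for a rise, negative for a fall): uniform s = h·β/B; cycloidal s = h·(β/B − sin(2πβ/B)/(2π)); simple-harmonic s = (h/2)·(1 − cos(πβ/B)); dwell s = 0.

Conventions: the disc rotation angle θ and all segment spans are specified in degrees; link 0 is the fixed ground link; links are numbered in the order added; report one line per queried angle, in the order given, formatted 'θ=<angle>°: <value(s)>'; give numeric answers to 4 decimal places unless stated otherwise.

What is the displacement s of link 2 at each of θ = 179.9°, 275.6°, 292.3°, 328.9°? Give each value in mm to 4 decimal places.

segment 1 (0° to 79.1°, uniform, h = 18) is passed completely: s = 0.0000 + (18) = 18.0000
θ = 179.9° falls in segment 2 (79.1° to 216°, uniform, h = -8): β = 179.9 − 79.1 = 100.8°, B = 136.9°; Δs = -8·100.8/136.9 = -5.8904; s = 18.0000 − 5.8904 = 12.1096
segment 2 (79.1° to 216°, uniform, h = -8) is passed completely: s = 18.0000 + (-8) = 10.0000
θ = 275.6° falls in segment 3 (216° to 284.9°, cycloidal, h = -7): β = 275.6 − 216 = 59.6°, B = 68.9°; Δs = -7·(0.8650 − sin(2π·0.8650)/(2π)) = -6.8907; s = 10.0000 − 6.8907 = 3.1093
segment 3 (216° to 284.9°, cycloidal, h = -7) is passed completely: s = 10.0000 + (-7) = 3.0000
θ = 292.3° falls in segment 4 (284.9° to 338.2°, uniform, h = 8): β = 292.3 − 284.9 = 7.4°, B = 53.3°; Δs = 8·7.4/53.3 = 1.1107; s = 3.0000 + 1.1107 = 4.1107
θ = 328.9° falls in segment 4 (284.9° to 338.2°, uniform, h = 8): β = 328.9 − 284.9 = 44°, B = 53.3°; Δs = 8·44/53.3 = 6.6041; s = 3.0000 + 6.6041 = 9.6041

θ=179.9°: 12.1096
θ=275.6°: 3.1093
θ=292.3°: 4.1107
θ=328.9°: 9.6041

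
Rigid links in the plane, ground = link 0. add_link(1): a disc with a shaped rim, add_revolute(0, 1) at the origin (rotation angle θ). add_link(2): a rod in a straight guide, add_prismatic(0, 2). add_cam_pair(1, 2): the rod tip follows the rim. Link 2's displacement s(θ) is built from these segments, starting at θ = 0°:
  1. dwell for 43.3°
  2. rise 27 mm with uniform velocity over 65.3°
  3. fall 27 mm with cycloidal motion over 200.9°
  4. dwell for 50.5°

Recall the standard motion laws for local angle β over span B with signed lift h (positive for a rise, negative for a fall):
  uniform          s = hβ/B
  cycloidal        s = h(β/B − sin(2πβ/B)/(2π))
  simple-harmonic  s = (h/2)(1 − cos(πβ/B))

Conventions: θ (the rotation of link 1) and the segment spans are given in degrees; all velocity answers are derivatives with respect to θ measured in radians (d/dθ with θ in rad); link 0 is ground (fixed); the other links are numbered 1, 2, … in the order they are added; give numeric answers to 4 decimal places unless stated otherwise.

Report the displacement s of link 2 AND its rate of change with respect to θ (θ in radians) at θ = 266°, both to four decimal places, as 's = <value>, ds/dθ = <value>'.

segment 1 (0° to 43.3°, dwell): s unchanged at 0.0000
segment 2 (43.3° to 108.6°, uniform, h = 27) is passed completely: s = 0.0000 + (27) = 27.0000
θ = 266° falls in segment 3 (108.6° to 309.5°, cycloidal, h = -27): β = 266 − 108.6 = 157.4°, B = 200.9°; Δs = -27·(0.7835 − sin(2π·0.7835)/(2π)) = -25.3563; s = 27.0000 − 25.3563 = 1.6437
velocity in seg [108.6°–309.5°] (cycloidal), θ in radians: β = 157.4° = 2.7471 rad, B = 200.9° = 3.5064 rad; ds/dθ = (h/B)(1 − cos(2πβ/B)) = ((-27)/3.5064)(1 − cos(2π·0.7835)) = -6.092627 mm/rad

s = 1.6437, ds/dθ = -6.0926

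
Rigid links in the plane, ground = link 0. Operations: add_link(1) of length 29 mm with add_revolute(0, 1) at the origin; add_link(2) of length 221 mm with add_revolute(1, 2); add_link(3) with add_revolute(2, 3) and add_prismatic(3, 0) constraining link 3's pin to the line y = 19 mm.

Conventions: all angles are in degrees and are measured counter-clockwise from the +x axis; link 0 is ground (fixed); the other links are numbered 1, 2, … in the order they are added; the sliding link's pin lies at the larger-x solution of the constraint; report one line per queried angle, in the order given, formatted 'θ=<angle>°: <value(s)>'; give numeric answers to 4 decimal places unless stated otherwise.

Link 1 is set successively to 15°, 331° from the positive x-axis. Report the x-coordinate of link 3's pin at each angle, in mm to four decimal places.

geometry: r = 29 mm, L = 221 mm, e = 19 mm
θ=15°: crank pin P = (r cos θ, r sin θ) = (28.011849, 7.505752)
θ=15°: h = r sin θ − e = 7.505752 − 19 = -11.494248
θ=15°: x = r cos θ + √(L² − h²) = 28.011849 + 220.700889 = 248.712738
θ=331°: crank pin P = (r cos θ, r sin θ) = (25.363972, -14.059479)
θ=331°: h = r sin θ − e = -14.059479 − 19 = -33.059479
θ=331°: x = r cos θ + √(L² − h²) = 25.363972 + 218.513320 = 243.877291

θ=15°: 248.7127
θ=331°: 243.8773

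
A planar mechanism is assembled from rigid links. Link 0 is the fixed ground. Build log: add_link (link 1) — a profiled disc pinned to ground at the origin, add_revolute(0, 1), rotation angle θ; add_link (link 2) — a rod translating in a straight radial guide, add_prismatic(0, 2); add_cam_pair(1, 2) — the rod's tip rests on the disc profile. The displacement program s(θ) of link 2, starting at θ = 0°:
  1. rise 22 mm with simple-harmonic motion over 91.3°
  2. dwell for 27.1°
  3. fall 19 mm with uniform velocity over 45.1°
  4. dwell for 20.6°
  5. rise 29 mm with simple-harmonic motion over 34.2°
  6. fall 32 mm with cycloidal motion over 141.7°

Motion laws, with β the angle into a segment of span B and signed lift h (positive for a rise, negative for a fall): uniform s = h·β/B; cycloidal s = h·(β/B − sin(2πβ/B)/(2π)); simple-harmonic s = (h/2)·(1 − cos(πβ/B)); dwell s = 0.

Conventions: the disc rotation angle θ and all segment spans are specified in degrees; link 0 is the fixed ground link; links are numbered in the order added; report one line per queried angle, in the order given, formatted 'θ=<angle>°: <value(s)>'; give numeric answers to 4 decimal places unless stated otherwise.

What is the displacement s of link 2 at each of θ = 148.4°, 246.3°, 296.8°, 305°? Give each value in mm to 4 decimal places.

seg 1 [0°–91.3°] simple-harmonic, h=22: full span → s += 22 → s = 22.0000
seg 2 [91.3°–118.4°] dwell: s stays 22.0000
seg 3 [118.4°–163.5°] uniform, h=-19: θ=148.4° here. β=30, B=45.1. -19·30/45.1 = -12.6386 → s = 9.3614
seg 3 [118.4°–163.5°] uniform, h=-19: full span → s += -19 → s = 3.0000
seg 4 [163.5°–184.1°] dwell: s stays 3.0000
seg 5 [184.1°–218.3°] simple-harmonic, h=29: full span → s += 29 → s = 32.0000
seg 6 [218.3°–360°] cycloidal, h=-32: θ=246.3° here. β=28, B=141.7. -32·(0.1976 − sin(2π·0.1976)/(2π)) = -1.5038 → s = 30.4962
seg 6 [218.3°–360°] cycloidal, h=-32: θ=296.8° here. β=78.5, B=141.7. -32·(0.5540 − sin(2π·0.5540)/(2π)) = -19.4222 → s = 12.5778
seg 6 [218.3°–360°] cycloidal, h=-32: θ=305° here. β=86.7, B=141.7. -32·(0.6119 − sin(2π·0.6119)/(2π)) = -22.8713 → s = 9.1287

θ=148.4°: 9.3614
θ=246.3°: 30.4962
θ=296.8°: 12.5778
θ=305°: 9.1287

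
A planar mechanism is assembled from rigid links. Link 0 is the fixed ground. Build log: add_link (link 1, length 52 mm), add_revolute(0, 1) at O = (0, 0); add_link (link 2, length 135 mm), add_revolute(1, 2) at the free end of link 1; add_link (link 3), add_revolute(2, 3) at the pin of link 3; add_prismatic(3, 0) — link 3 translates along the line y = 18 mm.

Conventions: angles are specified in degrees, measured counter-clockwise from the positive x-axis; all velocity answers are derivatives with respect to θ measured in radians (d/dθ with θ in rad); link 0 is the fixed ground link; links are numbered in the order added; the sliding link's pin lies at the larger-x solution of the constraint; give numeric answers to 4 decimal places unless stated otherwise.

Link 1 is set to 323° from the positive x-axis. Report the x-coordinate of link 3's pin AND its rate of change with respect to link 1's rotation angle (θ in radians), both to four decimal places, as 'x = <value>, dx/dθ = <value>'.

geometry: r = 52 mm, L = 135 mm, e = 18 mm
crank pin P = (r cos θ, r sin θ) = (41.529047, -31.294381)
h = r sin θ − e = -31.294381 − 18 = -49.294381
x = r cos θ + √(L² − h²) = 41.529047 + 125.678415 = 167.207461
dx/dθ = −r sin θ − h·r cos θ/√(L² − h²) (θ in radians; h = -49.294381) = 47.583166

x = 167.2075, dx/dθ = 47.5832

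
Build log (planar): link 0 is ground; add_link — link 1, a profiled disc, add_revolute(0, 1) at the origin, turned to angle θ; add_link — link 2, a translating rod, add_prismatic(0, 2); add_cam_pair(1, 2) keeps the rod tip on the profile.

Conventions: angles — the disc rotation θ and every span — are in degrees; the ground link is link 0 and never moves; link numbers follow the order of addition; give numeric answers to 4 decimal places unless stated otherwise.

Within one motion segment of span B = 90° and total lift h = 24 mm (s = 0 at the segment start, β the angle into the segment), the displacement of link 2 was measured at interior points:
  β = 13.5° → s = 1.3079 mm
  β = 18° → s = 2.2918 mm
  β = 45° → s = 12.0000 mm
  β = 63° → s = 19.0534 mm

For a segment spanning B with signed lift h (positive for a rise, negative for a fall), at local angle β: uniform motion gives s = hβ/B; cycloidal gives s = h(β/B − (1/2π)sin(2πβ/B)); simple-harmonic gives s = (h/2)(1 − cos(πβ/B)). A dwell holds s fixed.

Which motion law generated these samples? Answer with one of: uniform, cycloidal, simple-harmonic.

candidates at β/B = r: uniform s = h·r (linear in β); cycloidal s = h·(r − sin(2πr)/(2π)); simple-harmonic s = (h/2)(1 − cos(πr))
β=13.5°: printed 1.3079 | uniform 3.6000, cycloidal 0.5098, simple-harmonic 1.3079
β=18°: printed 2.2918 | uniform 4.8000, cycloidal 1.1672, simple-harmonic 2.2918
β=45°: printed 12.0000 | uniform 12.0000, cycloidal 12.0000, simple-harmonic 12.0000
β=63°: printed 19.0534 | uniform 16.8000, cycloidal 20.4328, simple-harmonic 19.0534
only one law matches every sample → simple-harmonic

simple-harmonic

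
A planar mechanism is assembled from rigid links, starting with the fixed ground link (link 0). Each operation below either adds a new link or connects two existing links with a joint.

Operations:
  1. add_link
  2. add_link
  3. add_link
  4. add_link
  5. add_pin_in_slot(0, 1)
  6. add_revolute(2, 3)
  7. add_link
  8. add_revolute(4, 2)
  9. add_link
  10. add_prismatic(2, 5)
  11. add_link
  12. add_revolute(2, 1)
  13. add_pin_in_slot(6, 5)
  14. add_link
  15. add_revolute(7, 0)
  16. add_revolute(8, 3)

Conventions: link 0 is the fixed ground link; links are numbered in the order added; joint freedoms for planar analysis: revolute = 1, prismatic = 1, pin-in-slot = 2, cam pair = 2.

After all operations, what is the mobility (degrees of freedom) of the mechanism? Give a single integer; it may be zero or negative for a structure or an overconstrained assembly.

(L,J1,J2)=(1,0,0); link0 fixed
link1: (2,0,0)
link2: (3,0,0)
link3: (4,0,0)
link4: (5,0,0)
PS 0-1 [J2]: (5,0,1)
R 2-3 [J1]: (5,1,1)
link5: (6,1,1)
R 4-2 [J1]: (6,2,1)
link6: (7,2,1)
P 2-5 [J1]: (7,3,1)
link7: (8,3,1)
R 2-1 [J1]: (8,4,1)
PS 6-5 [J2]: (8,4,2)
link8: (9,4,2)
R 7-0 [J1]: (9,5,2)
R 8-3 [J1]: (9,6,2)
Grübler: 3·8 − 2·6 − 2 = 10

M = 10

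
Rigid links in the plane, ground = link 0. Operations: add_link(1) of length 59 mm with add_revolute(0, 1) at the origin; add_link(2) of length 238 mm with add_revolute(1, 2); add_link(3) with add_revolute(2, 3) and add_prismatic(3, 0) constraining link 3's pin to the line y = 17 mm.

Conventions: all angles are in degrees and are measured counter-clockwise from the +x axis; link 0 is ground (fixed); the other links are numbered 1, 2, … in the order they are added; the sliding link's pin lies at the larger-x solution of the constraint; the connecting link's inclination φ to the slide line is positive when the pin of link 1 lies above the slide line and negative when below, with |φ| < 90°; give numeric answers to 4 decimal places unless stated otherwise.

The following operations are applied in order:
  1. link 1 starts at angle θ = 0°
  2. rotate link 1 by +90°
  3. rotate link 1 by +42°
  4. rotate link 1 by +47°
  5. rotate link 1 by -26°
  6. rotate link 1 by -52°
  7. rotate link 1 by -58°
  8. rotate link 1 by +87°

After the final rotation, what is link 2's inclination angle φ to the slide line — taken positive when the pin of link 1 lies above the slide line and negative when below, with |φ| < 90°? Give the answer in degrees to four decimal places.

geometry: r = 59 mm, L = 238 mm, e = 17 mm; θ starts at 0°
rotate link 1 by +90°: θ ← 0° +90° = 90°
rotate link 1 by +42°: θ ← 90° +42° = 132°
rotate link 1 by +47°: θ ← 132° +47° = 179°
rotate link 1 by -26°: θ ← 179° -26° = 153°
rotate link 1 by -52°: θ ← 153° -52° = 101°
rotate link 1 by -58°: θ ← 101° -58° = 43°
rotate link 1 by +87°: θ ← 43° +87° = 130°
h = r sin θ − e = 45.196622 − 17 = 28.196622
sin φ = h / L = 28.196622 / 238 = 0.11847320
φ = arcsin(0.11847320) = 6.803995°

6.8040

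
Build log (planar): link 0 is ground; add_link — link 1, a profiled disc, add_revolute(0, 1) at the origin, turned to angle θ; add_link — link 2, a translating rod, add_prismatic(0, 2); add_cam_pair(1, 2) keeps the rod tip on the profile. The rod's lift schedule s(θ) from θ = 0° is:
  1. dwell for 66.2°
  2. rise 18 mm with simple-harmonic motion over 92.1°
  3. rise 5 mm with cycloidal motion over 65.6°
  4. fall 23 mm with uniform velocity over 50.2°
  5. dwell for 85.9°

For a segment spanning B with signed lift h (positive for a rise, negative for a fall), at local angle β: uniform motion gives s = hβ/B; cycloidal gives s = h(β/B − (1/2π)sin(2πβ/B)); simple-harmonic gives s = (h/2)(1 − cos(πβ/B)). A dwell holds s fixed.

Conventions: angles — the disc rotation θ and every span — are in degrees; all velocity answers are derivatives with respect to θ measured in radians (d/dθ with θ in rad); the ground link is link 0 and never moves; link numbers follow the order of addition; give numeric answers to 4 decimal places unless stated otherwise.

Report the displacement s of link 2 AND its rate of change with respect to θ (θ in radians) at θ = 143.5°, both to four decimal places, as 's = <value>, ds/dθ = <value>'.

seg 1 [0°–66.2°] dwell: s stays 0.0000
seg 2 [66.2°–158.3°] simple-harmonic, h=18: θ=143.5° here. β=77.3, B=92.1. 18/2·(1 − cos(π·0.8393)) = 16.8773 → s = 16.8773
velocity in seg [66.2°–158.3°] (simple-harmonic), θ in radians: β = 77.3° = 1.3491 rad, B = 92.1° = 1.6074 rad; ds/dθ = (πh/(2B)) sin(πβ/B) = (π·18/(2·1.6074)) sin(π·0.8393) = 8.507473 mm/rad

s = 16.8773, ds/dθ = 8.5075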